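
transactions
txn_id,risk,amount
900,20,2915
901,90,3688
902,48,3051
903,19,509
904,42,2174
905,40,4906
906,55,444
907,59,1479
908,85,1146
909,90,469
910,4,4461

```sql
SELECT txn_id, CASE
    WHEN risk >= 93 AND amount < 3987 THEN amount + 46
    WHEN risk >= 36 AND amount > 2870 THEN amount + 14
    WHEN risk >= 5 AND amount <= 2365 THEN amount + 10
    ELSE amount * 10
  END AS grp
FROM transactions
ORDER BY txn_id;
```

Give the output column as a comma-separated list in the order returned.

txn_id=900: ELSE → 29150
txn_id=901: risk >= 36 AND amount > 2870 → 3702
txn_id=902: risk >= 36 AND amount > 2870 → 3065
txn_id=903: risk >= 5 AND amount <= 2365 → 519
txn_id=904: risk >= 5 AND amount <= 2365 → 2184
txn_id=905: risk >= 36 AND amount > 2870 → 4920
txn_id=906: risk >= 5 AND amount <= 2365 → 454
txn_id=907: risk >= 5 AND amount <= 2365 → 1489
txn_id=908: risk >= 5 AND amount <= 2365 → 1156
txn_id=909: risk >= 5 AND amount <= 2365 → 479
txn_id=910: ELSE → 44610

29150, 3702, 3065, 519, 2184, 4920, 454, 1489, 1156, 479, 44610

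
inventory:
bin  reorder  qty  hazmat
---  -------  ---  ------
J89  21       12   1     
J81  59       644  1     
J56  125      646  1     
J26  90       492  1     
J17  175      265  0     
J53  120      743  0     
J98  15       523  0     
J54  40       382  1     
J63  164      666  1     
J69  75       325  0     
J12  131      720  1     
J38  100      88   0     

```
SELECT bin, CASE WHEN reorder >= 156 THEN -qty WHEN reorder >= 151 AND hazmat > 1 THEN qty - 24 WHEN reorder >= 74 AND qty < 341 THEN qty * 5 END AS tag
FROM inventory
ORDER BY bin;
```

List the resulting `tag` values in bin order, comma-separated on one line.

NULL, -265, NULL, 440, NULL, NULL, NULL, -666, 1625, NULL, NULL, NULL

bin=J12: (no match → NULL) → NULL
bin=J17: reorder >= 156 → -265
bin=J26: (no match → NULL) → NULL
bin=J38: reorder >= 74 AND qty < 341 → 440
bin=J53: (no match → NULL) → NULL
bin=J54: (no match → NULL) → NULL
bin=J56: (no match → NULL) → NULL
bin=J63: reorder >= 156 → -666
bin=J69: reorder >= 74 AND qty < 341 → 1625
bin=J81: (no match → NULL) → NULL
bin=J89: (no match → NULL) → NULL
bin=J98: (no match → NULL) → NULL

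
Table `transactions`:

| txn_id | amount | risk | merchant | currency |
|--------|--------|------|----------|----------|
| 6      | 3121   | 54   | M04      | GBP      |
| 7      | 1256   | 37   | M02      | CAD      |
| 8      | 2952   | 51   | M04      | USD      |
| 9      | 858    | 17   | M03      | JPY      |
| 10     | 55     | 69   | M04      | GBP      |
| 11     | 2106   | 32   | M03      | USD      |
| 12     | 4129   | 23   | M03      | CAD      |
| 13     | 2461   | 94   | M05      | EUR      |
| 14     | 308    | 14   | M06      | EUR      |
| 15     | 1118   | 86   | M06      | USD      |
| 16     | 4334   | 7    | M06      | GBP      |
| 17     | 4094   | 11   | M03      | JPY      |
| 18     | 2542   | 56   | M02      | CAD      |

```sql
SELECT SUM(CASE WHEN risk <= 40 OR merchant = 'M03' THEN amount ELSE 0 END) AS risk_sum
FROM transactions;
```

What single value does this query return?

txn_id=6: ✗
txn_id=7: ✓ → 1256
txn_id=8: ✗
txn_id=9: ✓ → 858
txn_id=10: ✗
txn_id=11: ✓ → 2106
txn_id=12: ✓ → 4129
txn_id=13: ✗
txn_id=14: ✓ → 308
txn_id=15: ✗
txn_id=16: ✓ → 4334
txn_id=17: ✓ → 4094
txn_id=18: ✗
risk_sum = 1256 + 858 + 2106 + 4129 + 308 + 4334 + 4094 = 17085

17085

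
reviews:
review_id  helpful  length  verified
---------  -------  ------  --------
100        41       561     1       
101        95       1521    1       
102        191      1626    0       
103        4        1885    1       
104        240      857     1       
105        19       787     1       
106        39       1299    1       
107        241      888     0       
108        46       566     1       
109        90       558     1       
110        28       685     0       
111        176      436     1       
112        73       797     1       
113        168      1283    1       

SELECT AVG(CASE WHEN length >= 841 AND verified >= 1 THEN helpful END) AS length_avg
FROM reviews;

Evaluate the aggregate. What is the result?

109.2

review_id=100: ✗
review_id=101: ✓ → 95
review_id=102: ✗
review_id=103: ✓ → 4
review_id=104: ✓ → 240
review_id=105: ✗
review_id=106: ✓ → 39
review_id=107: ✗
review_id=108: ✗
review_id=109: ✗
review_id=110: ✗
review_id=111: ✗
review_id=112: ✗
review_id=113: ✓ → 168
length_avg = (95 + 4 + 240 + 39 + 168) / 5 = 109.2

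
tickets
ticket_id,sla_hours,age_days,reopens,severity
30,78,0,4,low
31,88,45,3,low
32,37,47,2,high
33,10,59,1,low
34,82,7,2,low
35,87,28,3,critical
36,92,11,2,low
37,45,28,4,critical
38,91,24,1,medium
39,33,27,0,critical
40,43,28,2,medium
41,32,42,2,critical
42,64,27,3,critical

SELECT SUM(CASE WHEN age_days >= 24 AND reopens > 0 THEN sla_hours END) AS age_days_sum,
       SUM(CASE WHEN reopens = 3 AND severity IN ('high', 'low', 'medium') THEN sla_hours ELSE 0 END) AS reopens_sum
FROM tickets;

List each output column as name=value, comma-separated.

age_days_sum=497, reopens_sum=88

[age_days_sum: age_days >= 24 AND reopens > 0]
ticket_id=30: ✗
ticket_id=31: ✓ → 88
ticket_id=32: ✓ → 37
ticket_id=33: ✓ → 10
ticket_id=34: ✗
ticket_id=35: ✓ → 87
ticket_id=36: ✗
ticket_id=37: ✓ → 45
ticket_id=38: ✓ → 91
ticket_id=39: ✗
ticket_id=40: ✓ → 43
ticket_id=41: ✓ → 32
ticket_id=42: ✓ → 64
age_days_sum = 88 + 37 + 10 + 87 + 45 + 91 + 43 + 32 + 64 = 497
—
[reopens_sum: reopens = 3 AND severity IN ('high', 'low', 'medium')]
ticket_id=30: ✗
ticket_id=31: ✓ → 88
ticket_id=32: ✗
ticket_id=33: ✗
ticket_id=34: ✗
ticket_id=35: ✗
ticket_id=36: ✗
ticket_id=37: ✗
ticket_id=38: ✗
ticket_id=39: ✗
ticket_id=40: ✗
ticket_id=41: ✗
ticket_id=42: ✗
reopens_sum = 88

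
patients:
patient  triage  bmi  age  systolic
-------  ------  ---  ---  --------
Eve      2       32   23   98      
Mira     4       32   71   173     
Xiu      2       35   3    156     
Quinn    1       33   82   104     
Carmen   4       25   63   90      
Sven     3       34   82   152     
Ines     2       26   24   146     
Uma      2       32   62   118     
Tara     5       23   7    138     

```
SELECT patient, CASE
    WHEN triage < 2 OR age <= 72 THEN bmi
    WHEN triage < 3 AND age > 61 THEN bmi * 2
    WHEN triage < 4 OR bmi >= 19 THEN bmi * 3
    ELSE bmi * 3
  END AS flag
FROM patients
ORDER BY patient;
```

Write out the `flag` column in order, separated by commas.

patient=Carmen: triage < 2 OR age <= 72 → 25
patient=Eve: triage < 2 OR age <= 72 → 32
patient=Ines: triage < 2 OR age <= 72 → 26
patient=Mira: triage < 2 OR age <= 72 → 32
patient=Quinn: triage < 2 OR age <= 72 → 33
patient=Sven: triage < 4 OR bmi >= 19 → 102
patient=Tara: triage < 2 OR age <= 72 → 23
patient=Uma: triage < 2 OR age <= 72 → 32
patient=Xiu: triage < 2 OR age <= 72 → 35

25, 32, 26, 32, 33, 102, 23, 32, 35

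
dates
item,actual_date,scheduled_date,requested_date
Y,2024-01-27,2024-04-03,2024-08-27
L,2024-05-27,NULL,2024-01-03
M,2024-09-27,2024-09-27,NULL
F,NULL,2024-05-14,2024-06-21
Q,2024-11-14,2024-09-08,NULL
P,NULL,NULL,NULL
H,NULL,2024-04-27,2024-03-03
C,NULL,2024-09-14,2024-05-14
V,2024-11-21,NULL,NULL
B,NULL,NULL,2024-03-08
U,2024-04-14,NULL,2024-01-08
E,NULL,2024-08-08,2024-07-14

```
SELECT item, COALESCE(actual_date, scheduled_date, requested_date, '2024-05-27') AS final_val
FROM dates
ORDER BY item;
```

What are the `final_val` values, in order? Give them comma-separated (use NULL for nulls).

2024-03-08, 2024-09-14, 2024-08-08, 2024-05-14, 2024-04-27, 2024-05-27, 2024-09-27, 2024-05-27, 2024-11-14, 2024-04-14, 2024-11-21, 2024-01-27

item=B: actual_date=NULL, scheduled_date=NULL, requested_date=2024-03-08 → 2024-03-08
item=C: actual_date=NULL, scheduled_date=2024-09-14 → 2024-09-14
item=E: actual_date=NULL, scheduled_date=2024-08-08 → 2024-08-08
item=F: actual_date=NULL, scheduled_date=2024-05-14 → 2024-05-14
item=H: actual_date=NULL, scheduled_date=2024-04-27 → 2024-04-27
item=L: actual_date=2024-05-27 → 2024-05-27
item=M: actual_date=2024-09-27 → 2024-09-27
item=P: actual_date=NULL, scheduled_date=NULL, requested_date=NULL, → literal 2024-05-27 → 2024-05-27
item=Q: actual_date=2024-11-14 → 2024-11-14
item=U: actual_date=2024-04-14 → 2024-04-14
item=V: actual_date=2024-11-21 → 2024-11-21
item=Y: actual_date=2024-01-27 → 2024-01-27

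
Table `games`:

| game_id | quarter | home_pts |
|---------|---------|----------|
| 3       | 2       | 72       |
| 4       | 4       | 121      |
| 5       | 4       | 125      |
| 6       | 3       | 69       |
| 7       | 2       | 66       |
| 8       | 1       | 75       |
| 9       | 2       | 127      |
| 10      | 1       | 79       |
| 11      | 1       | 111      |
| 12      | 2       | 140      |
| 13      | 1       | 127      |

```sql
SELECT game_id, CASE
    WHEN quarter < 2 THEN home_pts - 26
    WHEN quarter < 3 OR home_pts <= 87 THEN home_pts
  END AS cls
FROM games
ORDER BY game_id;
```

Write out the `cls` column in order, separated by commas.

72, NULL, NULL, 69, 66, 49, 127, 53, 85, 140, 101

game_id=3: quarter < 3 OR home_pts <= 87 → 72
game_id=4: (no match → NULL) → NULL
game_id=5: (no match → NULL) → NULL
game_id=6: quarter < 3 OR home_pts <= 87 → 69
game_id=7: quarter < 3 OR home_pts <= 87 → 66
game_id=8: quarter < 2 → 49
game_id=9: quarter < 3 OR home_pts <= 87 → 127
game_id=10: quarter < 2 → 53
game_id=11: quarter < 2 → 85
game_id=12: quarter < 3 OR home_pts <= 87 → 140
game_id=13: quarter < 2 → 101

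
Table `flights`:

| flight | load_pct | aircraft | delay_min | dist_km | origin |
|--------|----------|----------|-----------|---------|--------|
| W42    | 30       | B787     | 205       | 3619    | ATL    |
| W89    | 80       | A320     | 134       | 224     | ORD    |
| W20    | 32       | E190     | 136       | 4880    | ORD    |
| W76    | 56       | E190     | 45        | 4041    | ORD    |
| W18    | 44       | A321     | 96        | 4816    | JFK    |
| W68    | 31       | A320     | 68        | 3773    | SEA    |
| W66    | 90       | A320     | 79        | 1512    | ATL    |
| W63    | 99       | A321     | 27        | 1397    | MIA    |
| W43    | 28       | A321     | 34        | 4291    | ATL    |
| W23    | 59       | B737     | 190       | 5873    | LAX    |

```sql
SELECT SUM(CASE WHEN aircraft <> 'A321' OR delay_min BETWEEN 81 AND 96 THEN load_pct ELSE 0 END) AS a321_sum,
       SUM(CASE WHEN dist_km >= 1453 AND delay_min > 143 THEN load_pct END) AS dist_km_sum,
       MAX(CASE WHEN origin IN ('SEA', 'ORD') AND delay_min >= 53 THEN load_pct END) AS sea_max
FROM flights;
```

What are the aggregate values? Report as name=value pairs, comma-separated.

a321_sum=422, dist_km_sum=89, sea_max=80

[a321_sum: aircraft <> 'A321' OR delay_min BETWEEN 81 AND 96]
flight=W42: ✓ → 30
flight=W89: ✓ → 80
flight=W20: ✓ → 32
flight=W76: ✓ → 56
flight=W18: ✓ → 44
flight=W68: ✓ → 31
flight=W66: ✓ → 90
flight=W63: ✗
flight=W43: ✗
flight=W23: ✓ → 59
a321_sum = 30 + 80 + 32 + 56 + 44 + 31 + 90 + 59 = 422
—
[dist_km_sum: dist_km >= 1453 AND delay_min > 143]
flight=W42: ✓ → 30
flight=W89: ✗
flight=W20: ✗
flight=W76: ✗
flight=W18: ✗
flight=W68: ✗
flight=W66: ✗
flight=W63: ✗
flight=W43: ✗
flight=W23: ✓ → 59
dist_km_sum = 30 + 59 = 89
—
[sea_max: origin IN ('SEA', 'ORD') AND delay_min >= 53]
flight=W42: ✗
flight=W89: ✓ → 80
flight=W20: ✓ → 32
flight=W76: ✗
flight=W18: ✗
flight=W68: ✓ → 31
flight=W66: ✗
flight=W63: ✗
flight=W43: ✗
flight=W23: ✗
sea_max = MAX(80, 32, 31) = 80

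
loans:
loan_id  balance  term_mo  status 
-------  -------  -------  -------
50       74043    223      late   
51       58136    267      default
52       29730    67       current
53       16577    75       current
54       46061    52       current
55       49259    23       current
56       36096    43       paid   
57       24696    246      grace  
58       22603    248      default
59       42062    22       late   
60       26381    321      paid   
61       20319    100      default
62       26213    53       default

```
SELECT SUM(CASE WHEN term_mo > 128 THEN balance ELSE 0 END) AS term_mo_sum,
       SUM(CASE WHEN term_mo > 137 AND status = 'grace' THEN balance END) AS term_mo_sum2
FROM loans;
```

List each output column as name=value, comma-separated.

term_mo_sum=205859, term_mo_sum2=24696

[term_mo_sum: term_mo > 128]
loan_id=50: ✓ → 74043
loan_id=51: ✓ → 58136
loan_id=52: ✗
loan_id=53: ✗
loan_id=54: ✗
loan_id=55: ✗
loan_id=56: ✗
loan_id=57: ✓ → 24696
loan_id=58: ✓ → 22603
loan_id=59: ✗
loan_id=60: ✓ → 26381
loan_id=61: ✗
loan_id=62: ✗
term_mo_sum = 74043 + 58136 + 24696 + 22603 + 26381 = 205859
—
[term_mo_sum2: term_mo > 137 AND status = 'grace']
loan_id=50: ✗
loan_id=51: ✗
loan_id=52: ✗
loan_id=53: ✗
loan_id=54: ✗
loan_id=55: ✗
loan_id=56: ✗
loan_id=57: ✓ → 24696
loan_id=58: ✗
loan_id=59: ✗
loan_id=60: ✗
loan_id=61: ✗
loan_id=62: ✗
term_mo_sum2 = 24696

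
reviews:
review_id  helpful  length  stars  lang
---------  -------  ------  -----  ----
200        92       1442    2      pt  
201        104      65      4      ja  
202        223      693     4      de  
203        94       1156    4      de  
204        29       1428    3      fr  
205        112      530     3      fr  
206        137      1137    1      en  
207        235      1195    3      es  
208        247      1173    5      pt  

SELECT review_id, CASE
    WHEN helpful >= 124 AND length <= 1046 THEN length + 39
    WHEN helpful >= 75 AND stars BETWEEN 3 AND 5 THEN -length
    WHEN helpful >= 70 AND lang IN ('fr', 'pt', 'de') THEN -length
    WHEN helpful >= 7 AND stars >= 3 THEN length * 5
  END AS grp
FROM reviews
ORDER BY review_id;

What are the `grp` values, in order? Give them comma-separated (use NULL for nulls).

review_id=200: helpful >= 70 AND lang IN ('fr', 'pt', 'de') → -1442
review_id=201: helpful >= 75 AND stars BETWEEN 3 AND 5 → -65
review_id=202: helpful >= 124 AND length <= 1046 → 732
review_id=203: helpful >= 75 AND stars BETWEEN 3 AND 5 → -1156
review_id=204: helpful >= 7 AND stars >= 3 → 7140
review_id=205: helpful >= 75 AND stars BETWEEN 3 AND 5 → -530
review_id=206: (no match → NULL) → NULL
review_id=207: helpful >= 75 AND stars BETWEEN 3 AND 5 → -1195
review_id=208: helpful >= 75 AND stars BETWEEN 3 AND 5 → -1173

-1442, -65, 732, -1156, 7140, -530, NULL, -1195, -1173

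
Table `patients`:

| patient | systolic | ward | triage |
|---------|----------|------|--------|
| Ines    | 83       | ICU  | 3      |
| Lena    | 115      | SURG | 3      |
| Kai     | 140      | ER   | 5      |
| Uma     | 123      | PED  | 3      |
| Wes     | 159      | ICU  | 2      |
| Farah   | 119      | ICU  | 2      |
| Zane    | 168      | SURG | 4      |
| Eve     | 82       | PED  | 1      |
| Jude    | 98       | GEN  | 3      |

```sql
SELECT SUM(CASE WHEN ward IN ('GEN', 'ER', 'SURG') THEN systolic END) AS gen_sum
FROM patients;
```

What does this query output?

521

patient=Ines: ✗
patient=Lena: ✓ → 115
patient=Kai: ✓ → 140
patient=Uma: ✗
patient=Wes: ✗
patient=Farah: ✗
patient=Zane: ✓ → 168
patient=Eve: ✗
patient=Jude: ✓ → 98
gen_sum = 115 + 140 + 168 + 98 = 521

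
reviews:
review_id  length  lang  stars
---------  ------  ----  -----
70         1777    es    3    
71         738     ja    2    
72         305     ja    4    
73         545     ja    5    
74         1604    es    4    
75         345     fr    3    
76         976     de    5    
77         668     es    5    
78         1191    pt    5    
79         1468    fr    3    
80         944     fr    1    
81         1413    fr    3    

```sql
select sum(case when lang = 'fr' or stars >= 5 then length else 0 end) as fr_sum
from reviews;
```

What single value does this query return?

7550

review_id=70: ✗
review_id=71: ✗
review_id=72: ✗
review_id=73: ✓ → 545
review_id=74: ✗
review_id=75: ✓ → 345
review_id=76: ✓ → 976
review_id=77: ✓ → 668
review_id=78: ✓ → 1191
review_id=79: ✓ → 1468
review_id=80: ✓ → 944
review_id=81: ✓ → 1413
fr_sum = 545 + 345 + 976 + 668 + 1191 + 1468 + 944 + 1413 = 7550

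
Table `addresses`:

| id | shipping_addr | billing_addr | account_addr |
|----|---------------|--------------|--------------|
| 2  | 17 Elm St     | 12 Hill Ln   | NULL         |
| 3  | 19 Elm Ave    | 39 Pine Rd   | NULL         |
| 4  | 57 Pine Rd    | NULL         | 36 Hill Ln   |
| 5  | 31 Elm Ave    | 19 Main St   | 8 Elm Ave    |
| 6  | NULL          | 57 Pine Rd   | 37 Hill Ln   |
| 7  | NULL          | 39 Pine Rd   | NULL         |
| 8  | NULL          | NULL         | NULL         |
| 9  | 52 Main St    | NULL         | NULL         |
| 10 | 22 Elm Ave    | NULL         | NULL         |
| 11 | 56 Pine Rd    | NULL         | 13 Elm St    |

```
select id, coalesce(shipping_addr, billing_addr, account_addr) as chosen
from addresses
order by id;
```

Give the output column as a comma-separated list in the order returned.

17 Elm St, 19 Elm Ave, 57 Pine Rd, 31 Elm Ave, 57 Pine Rd, 39 Pine Rd, NULL, 52 Main St, 22 Elm Ave, 56 Pine Rd

id=2: shipping_addr=17 Elm St → 17 Elm St
id=3: shipping_addr=19 Elm Ave → 19 Elm Ave
id=4: shipping_addr=57 Pine Rd → 57 Pine Rd
id=5: shipping_addr=31 Elm Ave → 31 Elm Ave
id=6: shipping_addr=NULL, billing_addr=57 Pine Rd → 57 Pine Rd
id=7: shipping_addr=NULL, billing_addr=39 Pine Rd → 39 Pine Rd
id=8: shipping_addr=NULL, billing_addr=NULL, account_addr=NULL (all NULL) → NULL
id=9: shipping_addr=52 Main St → 52 Main St
id=10: shipping_addr=22 Elm Ave → 22 Elm Ave
id=11: shipping_addr=56 Pine Rd → 56 Pine Rd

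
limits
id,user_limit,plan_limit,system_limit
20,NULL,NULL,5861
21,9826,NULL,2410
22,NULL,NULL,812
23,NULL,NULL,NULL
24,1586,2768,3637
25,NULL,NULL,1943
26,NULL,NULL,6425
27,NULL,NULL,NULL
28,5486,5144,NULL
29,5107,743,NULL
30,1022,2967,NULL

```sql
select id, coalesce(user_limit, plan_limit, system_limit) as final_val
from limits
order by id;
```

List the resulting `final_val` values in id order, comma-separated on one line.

id=20: user_limit=NULL, plan_limit=NULL, system_limit=5861 → 5861
id=21: user_limit=9826 → 9826
id=22: user_limit=NULL, plan_limit=NULL, system_limit=812 → 812
id=23: user_limit=NULL, plan_limit=NULL, system_limit=NULL (all NULL) → NULL
id=24: user_limit=1586 → 1586
id=25: user_limit=NULL, plan_limit=NULL, system_limit=1943 → 1943
id=26: user_limit=NULL, plan_limit=NULL, system_limit=6425 → 6425
id=27: user_limit=NULL, plan_limit=NULL, system_limit=NULL (all NULL) → NULL
id=28: user_limit=5486 → 5486
id=29: user_limit=5107 → 5107
id=30: user_limit=1022 → 1022

5861, 9826, 812, NULL, 1586, 1943, 6425, NULL, 5486, 5107, 1022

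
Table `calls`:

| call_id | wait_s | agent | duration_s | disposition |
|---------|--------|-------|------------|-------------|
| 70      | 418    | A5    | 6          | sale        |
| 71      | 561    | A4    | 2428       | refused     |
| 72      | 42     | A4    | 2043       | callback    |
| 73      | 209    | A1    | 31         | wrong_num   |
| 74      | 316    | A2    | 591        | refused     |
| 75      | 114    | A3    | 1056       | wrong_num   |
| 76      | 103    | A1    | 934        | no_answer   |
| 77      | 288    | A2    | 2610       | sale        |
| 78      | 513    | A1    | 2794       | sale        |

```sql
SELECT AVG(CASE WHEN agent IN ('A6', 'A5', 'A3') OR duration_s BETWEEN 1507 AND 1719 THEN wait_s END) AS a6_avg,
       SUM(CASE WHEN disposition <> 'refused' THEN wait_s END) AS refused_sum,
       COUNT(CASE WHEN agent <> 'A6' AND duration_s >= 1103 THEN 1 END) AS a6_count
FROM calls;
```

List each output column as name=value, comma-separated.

a6_avg=266, refused_sum=1687, a6_count=4

[a6_avg: agent IN ('A6', 'A5', 'A3') OR duration_s BETWEEN 1507 AND 1719]
call_id=70: ✓ → 418
call_id=71: ✗
call_id=72: ✗
call_id=73: ✗
call_id=74: ✗
call_id=75: ✓ → 114
call_id=76: ✗
call_id=77: ✗
call_id=78: ✗
a6_avg = (418 + 114) / 2 = 266
—
[refused_sum: disposition <> 'refused']
call_id=70: ✓ → 418
call_id=71: ✗
call_id=72: ✓ → 42
call_id=73: ✓ → 209
call_id=74: ✗
call_id=75: ✓ → 114
call_id=76: ✓ → 103
call_id=77: ✓ → 288
call_id=78: ✓ → 513
refused_sum = 418 + 42 + 209 + 114 + 103 + 288 + 513 = 1687
—
[a6_count: agent <> 'A6' AND duration_s >= 1103]
call_id=70: ✗
call_id=71: ✓ → 1
call_id=72: ✓ → 1
call_id=73: ✗
call_id=74: ✗
call_id=75: ✗
call_id=76: ✗
call_id=77: ✓ → 1
call_id=78: ✓ → 1
a6_count = COUNT(1, 1, 1, 1) = 4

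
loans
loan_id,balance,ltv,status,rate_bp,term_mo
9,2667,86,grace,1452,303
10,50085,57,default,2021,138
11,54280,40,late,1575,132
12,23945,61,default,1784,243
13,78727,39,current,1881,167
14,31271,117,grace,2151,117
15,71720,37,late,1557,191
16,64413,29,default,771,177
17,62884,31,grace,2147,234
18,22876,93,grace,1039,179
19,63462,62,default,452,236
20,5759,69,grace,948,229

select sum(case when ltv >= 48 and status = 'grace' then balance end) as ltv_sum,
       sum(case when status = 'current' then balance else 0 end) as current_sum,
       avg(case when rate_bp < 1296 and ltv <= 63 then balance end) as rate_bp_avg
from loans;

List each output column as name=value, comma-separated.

[ltv_sum: ltv >= 48 and status = 'grace']
loan_id=9: ✓ → 2667
loan_id=10: ✗
loan_id=11: ✗
loan_id=12: ✗
loan_id=13: ✗
loan_id=14: ✓ → 31271
loan_id=15: ✗
loan_id=16: ✗
loan_id=17: ✗
loan_id=18: ✓ → 22876
loan_id=19: ✗
loan_id=20: ✓ → 5759
ltv_sum = 2667 + 31271 + 22876 + 5759 = 62573
—
[current_sum: status = 'current']
loan_id=9: ✗
loan_id=10: ✗
loan_id=11: ✗
loan_id=12: ✗
loan_id=13: ✓ → 78727
loan_id=14: ✗
loan_id=15: ✗
loan_id=16: ✗
loan_id=17: ✗
loan_id=18: ✗
loan_id=19: ✗
loan_id=20: ✗
current_sum = 78727
—
[rate_bp_avg: rate_bp < 1296 and ltv <= 63]
loan_id=9: ✗
loan_id=10: ✗
loan_id=11: ✗
loan_id=12: ✗
loan_id=13: ✗
loan_id=14: ✗
loan_id=15: ✗
loan_id=16: ✓ → 64413
loan_id=17: ✗
loan_id=18: ✗
loan_id=19: ✓ → 63462
loan_id=20: ✗
rate_bp_avg = (64413 + 63462) / 2 = 63937.5

ltv_sum=62573, current_sum=78727, rate_bp_avg=63937.5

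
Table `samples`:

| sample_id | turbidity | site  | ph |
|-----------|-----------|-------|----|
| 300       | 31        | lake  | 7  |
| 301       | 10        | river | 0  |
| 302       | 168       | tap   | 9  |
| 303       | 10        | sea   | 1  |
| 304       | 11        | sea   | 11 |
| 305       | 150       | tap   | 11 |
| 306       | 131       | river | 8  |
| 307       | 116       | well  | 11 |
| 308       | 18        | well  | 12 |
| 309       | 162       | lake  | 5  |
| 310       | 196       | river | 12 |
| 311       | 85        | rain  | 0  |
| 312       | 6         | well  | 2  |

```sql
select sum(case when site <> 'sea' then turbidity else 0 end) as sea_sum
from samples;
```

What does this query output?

1073

sample_id=300: ✓ → 31
sample_id=301: ✓ → 10
sample_id=302: ✓ → 168
sample_id=303: ✗
sample_id=304: ✗
sample_id=305: ✓ → 150
sample_id=306: ✓ → 131
sample_id=307: ✓ → 116
sample_id=308: ✓ → 18
sample_id=309: ✓ → 162
sample_id=310: ✓ → 196
sample_id=311: ✓ → 85
sample_id=312: ✓ → 6
sea_sum = 31 + 10 + 168 + 150 + 131 + 116 + 18 + 162 + 196 + 85 + 6 = 1073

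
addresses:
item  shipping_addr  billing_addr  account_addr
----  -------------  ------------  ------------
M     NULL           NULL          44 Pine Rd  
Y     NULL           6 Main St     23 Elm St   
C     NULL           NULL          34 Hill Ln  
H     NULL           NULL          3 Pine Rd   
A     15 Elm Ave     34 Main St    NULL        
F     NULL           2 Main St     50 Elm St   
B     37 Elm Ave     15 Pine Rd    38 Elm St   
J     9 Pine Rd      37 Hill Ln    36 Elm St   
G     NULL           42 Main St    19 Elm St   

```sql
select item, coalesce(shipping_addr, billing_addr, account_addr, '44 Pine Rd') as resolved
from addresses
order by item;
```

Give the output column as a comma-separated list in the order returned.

item=A: shipping_addr=15 Elm Ave → 15 Elm Ave
item=B: shipping_addr=37 Elm Ave → 37 Elm Ave
item=C: shipping_addr=NULL, billing_addr=NULL, account_addr=34 Hill Ln → 34 Hill Ln
item=F: shipping_addr=NULL, billing_addr=2 Main St → 2 Main St
item=G: shipping_addr=NULL, billing_addr=42 Main St → 42 Main St
item=H: shipping_addr=NULL, billing_addr=NULL, account_addr=3 Pine Rd → 3 Pine Rd
item=J: shipping_addr=9 Pine Rd → 9 Pine Rd
item=M: shipping_addr=NULL, billing_addr=NULL, account_addr=44 Pine Rd → 44 Pine Rd
item=Y: shipping_addr=NULL, billing_addr=6 Main St → 6 Main St

15 Elm Ave, 37 Elm Ave, 34 Hill Ln, 2 Main St, 42 Main St, 3 Pine Rd, 9 Pine Rd, 44 Pine Rd, 6 Main St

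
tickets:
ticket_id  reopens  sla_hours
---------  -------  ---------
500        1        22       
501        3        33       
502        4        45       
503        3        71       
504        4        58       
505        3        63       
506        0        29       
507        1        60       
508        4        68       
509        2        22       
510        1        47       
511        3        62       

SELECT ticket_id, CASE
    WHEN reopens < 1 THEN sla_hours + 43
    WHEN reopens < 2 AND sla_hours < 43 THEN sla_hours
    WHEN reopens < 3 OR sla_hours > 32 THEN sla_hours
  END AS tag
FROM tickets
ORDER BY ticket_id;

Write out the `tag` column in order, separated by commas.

ticket_id=500: reopens < 2 AND sla_hours < 43 → 22
ticket_id=501: reopens < 3 OR sla_hours > 32 → 33
ticket_id=502: reopens < 3 OR sla_hours > 32 → 45
ticket_id=503: reopens < 3 OR sla_hours > 32 → 71
ticket_id=504: reopens < 3 OR sla_hours > 32 → 58
ticket_id=505: reopens < 3 OR sla_hours > 32 → 63
ticket_id=506: reopens < 1 → 72
ticket_id=507: reopens < 3 OR sla_hours > 32 → 60
ticket_id=508: reopens < 3 OR sla_hours > 32 → 68
ticket_id=509: reopens < 3 OR sla_hours > 32 → 22
ticket_id=510: reopens < 3 OR sla_hours > 32 → 47
ticket_id=511: reopens < 3 OR sla_hours > 32 → 62

22, 33, 45, 71, 58, 63, 72, 60, 68, 22, 47, 62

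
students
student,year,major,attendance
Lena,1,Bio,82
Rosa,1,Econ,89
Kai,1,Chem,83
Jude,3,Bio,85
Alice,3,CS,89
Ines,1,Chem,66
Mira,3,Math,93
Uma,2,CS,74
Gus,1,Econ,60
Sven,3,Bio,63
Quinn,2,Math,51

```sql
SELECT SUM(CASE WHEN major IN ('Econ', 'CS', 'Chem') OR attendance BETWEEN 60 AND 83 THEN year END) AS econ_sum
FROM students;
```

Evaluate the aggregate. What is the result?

13

student=Lena: ✓ → 1
student=Rosa: ✓ → 1
student=Kai: ✓ → 1
student=Jude: ✗
student=Alice: ✓ → 3
student=Ines: ✓ → 1
student=Mira: ✗
student=Uma: ✓ → 2
student=Gus: ✓ → 1
student=Sven: ✓ → 3
student=Quinn: ✗
econ_sum = 1 + 1 + 1 + 3 + 1 + 2 + 1 + 3 = 13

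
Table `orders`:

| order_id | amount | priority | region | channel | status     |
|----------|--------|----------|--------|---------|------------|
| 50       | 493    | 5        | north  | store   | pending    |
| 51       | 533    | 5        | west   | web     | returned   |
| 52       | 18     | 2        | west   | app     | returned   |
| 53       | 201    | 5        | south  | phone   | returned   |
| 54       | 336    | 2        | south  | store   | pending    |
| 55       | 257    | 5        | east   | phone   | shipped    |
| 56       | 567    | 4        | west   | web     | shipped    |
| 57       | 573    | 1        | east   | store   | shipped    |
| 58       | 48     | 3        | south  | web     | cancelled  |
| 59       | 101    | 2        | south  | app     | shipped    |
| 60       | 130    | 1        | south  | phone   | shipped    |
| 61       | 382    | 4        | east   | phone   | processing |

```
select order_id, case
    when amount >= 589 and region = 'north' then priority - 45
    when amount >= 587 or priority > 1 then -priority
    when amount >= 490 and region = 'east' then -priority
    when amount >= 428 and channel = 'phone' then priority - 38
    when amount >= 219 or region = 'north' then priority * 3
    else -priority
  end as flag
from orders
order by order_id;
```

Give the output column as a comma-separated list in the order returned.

-5, -5, -2, -5, -2, -5, -4, -1, -3, -2, -1, -4

order_id=50: amount >= 587 or priority > 1 → -5
order_id=51: amount >= 587 or priority > 1 → -5
order_id=52: amount >= 587 or priority > 1 → -2
order_id=53: amount >= 587 or priority > 1 → -5
order_id=54: amount >= 587 or priority > 1 → -2
order_id=55: amount >= 587 or priority > 1 → -5
order_id=56: amount >= 587 or priority > 1 → -4
order_id=57: amount >= 490 and region = 'east' → -1
order_id=58: amount >= 587 or priority > 1 → -3
order_id=59: amount >= 587 or priority > 1 → -2
order_id=60: ELSE → -1
order_id=61: amount >= 587 or priority > 1 → -4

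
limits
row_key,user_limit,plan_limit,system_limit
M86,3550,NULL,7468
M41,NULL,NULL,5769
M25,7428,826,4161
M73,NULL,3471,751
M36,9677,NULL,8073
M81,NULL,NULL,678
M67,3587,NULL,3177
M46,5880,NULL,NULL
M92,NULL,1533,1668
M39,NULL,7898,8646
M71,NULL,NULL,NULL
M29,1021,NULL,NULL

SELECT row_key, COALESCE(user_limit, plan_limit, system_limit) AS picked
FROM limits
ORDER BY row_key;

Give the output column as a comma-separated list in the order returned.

7428, 1021, 9677, 7898, 5769, 5880, 3587, NULL, 3471, 678, 3550, 1533

row_key=M25: user_limit=7428 → 7428
row_key=M29: user_limit=1021 → 1021
row_key=M36: user_limit=9677 → 9677
row_key=M39: user_limit=NULL, plan_limit=7898 → 7898
row_key=M41: user_limit=NULL, plan_limit=NULL, system_limit=5769 → 5769
row_key=M46: user_limit=5880 → 5880
row_key=M67: user_limit=3587 → 3587
row_key=M71: user_limit=NULL, plan_limit=NULL, system_limit=NULL (all NULL) → NULL
row_key=M73: user_limit=NULL, plan_limit=3471 → 3471
row_key=M81: user_limit=NULL, plan_limit=NULL, system_limit=678 → 678
row_key=M86: user_limit=3550 → 3550
row_key=M92: user_limit=NULL, plan_limit=1533 → 1533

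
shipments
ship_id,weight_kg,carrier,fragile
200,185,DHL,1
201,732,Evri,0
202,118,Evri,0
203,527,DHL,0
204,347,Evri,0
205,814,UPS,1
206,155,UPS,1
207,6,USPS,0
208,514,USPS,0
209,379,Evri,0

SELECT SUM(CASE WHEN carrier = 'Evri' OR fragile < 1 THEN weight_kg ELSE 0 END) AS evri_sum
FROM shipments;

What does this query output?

ship_id=200: ✗
ship_id=201: ✓ → 732
ship_id=202: ✓ → 118
ship_id=203: ✓ → 527
ship_id=204: ✓ → 347
ship_id=205: ✗
ship_id=206: ✗
ship_id=207: ✓ → 6
ship_id=208: ✓ → 514
ship_id=209: ✓ → 379
evri_sum = 732 + 118 + 527 + 347 + 6 + 514 + 379 = 2623

2623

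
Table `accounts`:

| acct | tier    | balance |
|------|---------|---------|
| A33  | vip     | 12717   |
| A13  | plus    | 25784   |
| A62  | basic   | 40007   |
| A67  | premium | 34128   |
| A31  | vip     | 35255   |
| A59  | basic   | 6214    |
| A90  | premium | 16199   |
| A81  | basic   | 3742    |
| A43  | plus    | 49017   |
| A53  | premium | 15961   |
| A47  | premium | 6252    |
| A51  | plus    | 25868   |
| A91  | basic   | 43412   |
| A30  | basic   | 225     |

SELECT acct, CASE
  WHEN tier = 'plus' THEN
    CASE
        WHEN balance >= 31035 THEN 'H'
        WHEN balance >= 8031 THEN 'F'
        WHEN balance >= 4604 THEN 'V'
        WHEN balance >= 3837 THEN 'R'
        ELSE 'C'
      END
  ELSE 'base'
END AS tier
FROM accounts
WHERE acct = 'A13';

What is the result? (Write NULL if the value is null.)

acct = A13: tier=plus, balance=25784.
tier='plus' → inner[balance >= 8031] → F

F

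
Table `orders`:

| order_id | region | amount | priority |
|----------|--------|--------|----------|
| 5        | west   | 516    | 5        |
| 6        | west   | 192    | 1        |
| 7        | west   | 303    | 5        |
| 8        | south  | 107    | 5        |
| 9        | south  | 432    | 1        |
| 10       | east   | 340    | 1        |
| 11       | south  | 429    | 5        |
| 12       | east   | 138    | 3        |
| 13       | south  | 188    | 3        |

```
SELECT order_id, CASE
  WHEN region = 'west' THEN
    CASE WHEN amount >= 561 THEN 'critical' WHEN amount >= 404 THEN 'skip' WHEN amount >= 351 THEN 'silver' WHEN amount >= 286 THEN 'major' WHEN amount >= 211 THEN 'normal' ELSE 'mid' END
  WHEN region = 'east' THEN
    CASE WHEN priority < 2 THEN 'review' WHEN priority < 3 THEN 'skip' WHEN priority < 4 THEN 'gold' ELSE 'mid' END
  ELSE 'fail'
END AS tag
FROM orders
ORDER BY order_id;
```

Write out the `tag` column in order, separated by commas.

order_id=5: region='west' → inner[amount >= 404] → skip
order_id=6: region='west' → inner[ELSE] → mid
order_id=7: region='west' → inner[amount >= 286] → major
order_id=8: region='south' → outer ELSE → fail
order_id=9: region='south' → outer ELSE → fail
order_id=10: region='east' → inner[priority < 2] → review
order_id=11: region='south' → outer ELSE → fail
order_id=12: region='east' → inner[priority < 4] → gold
order_id=13: region='south' → outer ELSE → fail

skip, mid, major, fail, fail, review, fail, gold, fail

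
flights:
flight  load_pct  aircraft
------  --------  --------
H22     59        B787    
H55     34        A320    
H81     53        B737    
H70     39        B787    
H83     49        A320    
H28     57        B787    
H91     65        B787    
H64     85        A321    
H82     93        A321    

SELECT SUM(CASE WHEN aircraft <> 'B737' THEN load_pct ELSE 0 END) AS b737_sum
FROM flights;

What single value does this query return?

flight=H22: ✓ → 59
flight=H55: ✓ → 34
flight=H81: ✗
flight=H70: ✓ → 39
flight=H83: ✓ → 49
flight=H28: ✓ → 57
flight=H91: ✓ → 65
flight=H64: ✓ → 85
flight=H82: ✓ → 93
b737_sum = 59 + 34 + 39 + 49 + 57 + 65 + 85 + 93 = 481

481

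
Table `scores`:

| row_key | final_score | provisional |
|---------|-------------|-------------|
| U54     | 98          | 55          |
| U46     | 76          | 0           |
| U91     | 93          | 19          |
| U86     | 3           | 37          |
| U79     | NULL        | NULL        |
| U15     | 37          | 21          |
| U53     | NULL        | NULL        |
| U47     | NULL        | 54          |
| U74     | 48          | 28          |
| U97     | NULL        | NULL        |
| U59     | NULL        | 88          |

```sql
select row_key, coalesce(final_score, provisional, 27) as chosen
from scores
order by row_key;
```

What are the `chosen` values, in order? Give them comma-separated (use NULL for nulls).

37, 76, 54, 27, 98, 88, 48, 27, 3, 93, 27

row_key=U15: final_score=37 → 37
row_key=U46: final_score=76 → 76
row_key=U47: final_score=NULL, provisional=54 → 54
row_key=U53: final_score=NULL, provisional=NULL, → literal 27 → 27
row_key=U54: final_score=98 → 98
row_key=U59: final_score=NULL, provisional=88 → 88
row_key=U74: final_score=48 → 48
row_key=U79: final_score=NULL, provisional=NULL, → literal 27 → 27
row_key=U86: final_score=3 → 3
row_key=U91: final_score=93 → 93
row_key=U97: final_score=NULL, provisional=NULL, → literal 27 → 27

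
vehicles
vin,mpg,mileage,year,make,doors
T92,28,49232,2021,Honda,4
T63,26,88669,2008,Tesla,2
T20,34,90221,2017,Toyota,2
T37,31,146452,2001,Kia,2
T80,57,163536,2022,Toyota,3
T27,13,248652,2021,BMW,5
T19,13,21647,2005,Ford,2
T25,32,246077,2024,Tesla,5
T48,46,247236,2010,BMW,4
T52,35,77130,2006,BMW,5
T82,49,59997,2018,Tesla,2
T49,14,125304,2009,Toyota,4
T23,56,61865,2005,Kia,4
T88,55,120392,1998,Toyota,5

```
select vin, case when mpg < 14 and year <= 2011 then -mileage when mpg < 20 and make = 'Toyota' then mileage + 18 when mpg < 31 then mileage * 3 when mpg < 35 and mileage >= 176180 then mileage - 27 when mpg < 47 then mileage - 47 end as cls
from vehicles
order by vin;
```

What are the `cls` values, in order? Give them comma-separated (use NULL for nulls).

-21647, 90174, NULL, 246050, 745956, 146405, 247189, 125322, 77083, 266007, NULL, NULL, NULL, 147696

vin=T19: mpg < 14 and year <= 2011 → -21647
vin=T20: mpg < 47 → 90174
vin=T23: (no match → NULL) → NULL
vin=T25: mpg < 35 and mileage >= 176180 → 246050
vin=T27: mpg < 31 → 745956
vin=T37: mpg < 47 → 146405
vin=T48: mpg < 47 → 247189
vin=T49: mpg < 20 and make = 'Toyota' → 125322
vin=T52: mpg < 47 → 77083
vin=T63: mpg < 31 → 266007
vin=T80: (no match → NULL) → NULL
vin=T82: (no match → NULL) → NULL
vin=T88: (no match → NULL) → NULL
vin=T92: mpg < 31 → 147696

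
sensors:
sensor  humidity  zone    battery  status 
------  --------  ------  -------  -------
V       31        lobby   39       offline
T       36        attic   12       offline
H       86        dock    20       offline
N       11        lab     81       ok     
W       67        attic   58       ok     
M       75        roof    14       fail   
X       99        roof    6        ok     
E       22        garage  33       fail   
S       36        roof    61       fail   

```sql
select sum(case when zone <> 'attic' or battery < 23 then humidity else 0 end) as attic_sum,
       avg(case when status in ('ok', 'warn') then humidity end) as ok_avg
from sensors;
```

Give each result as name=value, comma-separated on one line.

[attic_sum: zone <> 'attic' or battery < 23]
sensor=V: ✓ → 31
sensor=T: ✓ → 36
sensor=H: ✓ → 86
sensor=N: ✓ → 11
sensor=W: ✗
sensor=M: ✓ → 75
sensor=X: ✓ → 99
sensor=E: ✓ → 22
sensor=S: ✓ → 36
attic_sum = 31 + 36 + 86 + 11 + 75 + 99 + 22 + 36 = 396
—
[ok_avg: status in ('ok', 'warn')]
sensor=V: ✗
sensor=T: ✗
sensor=H: ✗
sensor=N: ✓ → 11
sensor=W: ✓ → 67
sensor=M: ✗
sensor=X: ✓ → 99
sensor=E: ✗
sensor=S: ✗
ok_avg = (11 + 67 + 99) / 3 = 59

attic_sum=396, ok_avg=59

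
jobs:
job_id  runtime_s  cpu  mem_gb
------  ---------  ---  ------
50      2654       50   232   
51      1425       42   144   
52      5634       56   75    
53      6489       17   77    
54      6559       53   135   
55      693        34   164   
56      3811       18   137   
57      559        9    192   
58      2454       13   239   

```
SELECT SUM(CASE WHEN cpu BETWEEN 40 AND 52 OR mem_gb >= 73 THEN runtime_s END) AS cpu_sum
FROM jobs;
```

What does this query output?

30278

job_id=50: ✓ → 2654
job_id=51: ✓ → 1425
job_id=52: ✓ → 5634
job_id=53: ✓ → 6489
job_id=54: ✓ → 6559
job_id=55: ✓ → 693
job_id=56: ✓ → 3811
job_id=57: ✓ → 559
job_id=58: ✓ → 2454
cpu_sum = 2654 + 1425 + 5634 + 6489 + 6559 + 693 + 3811 + 559 + 2454 = 30278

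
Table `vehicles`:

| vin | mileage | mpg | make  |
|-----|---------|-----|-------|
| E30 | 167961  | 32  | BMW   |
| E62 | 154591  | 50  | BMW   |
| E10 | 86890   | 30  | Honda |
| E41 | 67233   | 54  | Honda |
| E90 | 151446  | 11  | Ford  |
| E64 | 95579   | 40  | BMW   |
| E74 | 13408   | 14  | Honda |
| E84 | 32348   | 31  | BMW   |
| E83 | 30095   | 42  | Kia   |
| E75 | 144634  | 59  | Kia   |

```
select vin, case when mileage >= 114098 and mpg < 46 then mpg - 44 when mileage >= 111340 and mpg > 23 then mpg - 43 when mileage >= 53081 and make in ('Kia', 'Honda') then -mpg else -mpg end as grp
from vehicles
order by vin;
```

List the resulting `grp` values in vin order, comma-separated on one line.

vin=E10: mileage >= 53081 and make in ('Kia', 'Honda') → -30
vin=E30: mileage >= 114098 and mpg < 46 → -12
vin=E41: mileage >= 53081 and make in ('Kia', 'Honda') → -54
vin=E62: mileage >= 111340 and mpg > 23 → 7
vin=E64: ELSE → -40
vin=E74: ELSE → -14
vin=E75: mileage >= 111340 and mpg > 23 → 16
vin=E83: ELSE → -42
vin=E84: ELSE → -31
vin=E90: mileage >= 114098 and mpg < 46 → -33

-30, -12, -54, 7, -40, -14, 16, -42, -31, -33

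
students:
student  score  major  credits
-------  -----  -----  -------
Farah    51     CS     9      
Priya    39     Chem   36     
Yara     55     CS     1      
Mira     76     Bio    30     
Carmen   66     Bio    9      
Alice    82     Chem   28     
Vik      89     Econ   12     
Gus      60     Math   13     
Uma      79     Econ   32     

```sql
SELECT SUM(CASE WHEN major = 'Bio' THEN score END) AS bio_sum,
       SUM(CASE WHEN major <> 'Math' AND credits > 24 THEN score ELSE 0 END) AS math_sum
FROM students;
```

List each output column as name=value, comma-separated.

[bio_sum: major = 'Bio']
student=Farah: ✗
student=Priya: ✗
student=Yara: ✗
student=Mira: ✓ → 76
student=Carmen: ✓ → 66
student=Alice: ✗
student=Vik: ✗
student=Gus: ✗
student=Uma: ✗
bio_sum = 76 + 66 = 142
—
[math_sum: major <> 'Math' AND credits > 24]
student=Farah: ✗
student=Priya: ✓ → 39
student=Yara: ✗
student=Mira: ✓ → 76
student=Carmen: ✗
student=Alice: ✓ → 82
student=Vik: ✗
student=Gus: ✗
student=Uma: ✓ → 79
math_sum = 39 + 76 + 82 + 79 = 276

bio_sum=142, math_sum=276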